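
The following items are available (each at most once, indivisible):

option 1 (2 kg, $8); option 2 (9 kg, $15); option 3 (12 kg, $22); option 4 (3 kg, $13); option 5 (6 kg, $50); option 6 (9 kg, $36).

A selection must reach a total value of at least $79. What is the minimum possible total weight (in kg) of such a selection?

Subsets with value ≥ 79, sorted by total weight:
- option 5+option 6: weight 15, value 86
- option 1+option 5+option 6: weight 17, value 94
- option 4+option 5+option 6: weight 18, value 99
- option 1+option 4+option 5+option 6: weight 20, value 107
Minimum weight: 15 kg.

15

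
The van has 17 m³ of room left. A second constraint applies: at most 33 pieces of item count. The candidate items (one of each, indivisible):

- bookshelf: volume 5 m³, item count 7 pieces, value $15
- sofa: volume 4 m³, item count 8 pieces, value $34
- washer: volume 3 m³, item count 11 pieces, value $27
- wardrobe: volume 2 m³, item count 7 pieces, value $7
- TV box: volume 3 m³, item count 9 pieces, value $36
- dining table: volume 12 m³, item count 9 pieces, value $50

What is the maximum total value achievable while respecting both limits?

$97

Feasible sets respecting both limits:
- sofa+washer+TV box: volume 10, item count 28, value 97
- wardrobe+TV box+dining table: volume 17, item count 25, value 93
- bookshelf+sofa+wardrobe+TV box: volume 14, item count 31, value 92
- TV box+dining table: volume 15, item count 18, value 86
Best: $97.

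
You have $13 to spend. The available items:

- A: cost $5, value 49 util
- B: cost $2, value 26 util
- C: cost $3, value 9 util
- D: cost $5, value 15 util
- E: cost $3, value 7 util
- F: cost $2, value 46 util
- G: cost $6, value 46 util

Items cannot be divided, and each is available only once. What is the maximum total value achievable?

Check high-value combinations within $13:
- A+F+G: cost 5+2+6=13, value 49+46+46=141
- A+B+C+F: cost 5+2+3+2=12, value 49+26+9+46=130
- A+B+E+F: cost 5+2+3+2=12, value 49+26+7+46=128
Best: 141 util.

141 util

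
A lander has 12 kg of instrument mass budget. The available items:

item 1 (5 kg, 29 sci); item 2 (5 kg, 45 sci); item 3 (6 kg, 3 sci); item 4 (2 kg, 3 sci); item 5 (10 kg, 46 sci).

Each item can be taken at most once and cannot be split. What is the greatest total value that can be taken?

77 sci

Check high-value combinations within 12 kg:
- item 1+item 2+item 4: mass 5+5+2=12, value 29+45+3=77
- item 1+item 2: mass 5+5=10, value 29+45=74
- item 4+item 5: mass 2+10=12, value 3+46=49
- item 2+item 4: mass 5+2=7, value 45+3=48
Best: 77 sci.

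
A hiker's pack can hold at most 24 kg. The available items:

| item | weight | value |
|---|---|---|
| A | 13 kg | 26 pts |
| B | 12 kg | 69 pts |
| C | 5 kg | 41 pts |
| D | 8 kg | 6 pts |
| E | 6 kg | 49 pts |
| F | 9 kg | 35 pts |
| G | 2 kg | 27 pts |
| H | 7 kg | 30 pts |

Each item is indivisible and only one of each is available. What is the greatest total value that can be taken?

159 pts

Check high-value combinations within 24 kg:
- B+C+E: weight 12+5+6=23, value 69+41+49=159
- C+E+F+G: weight 5+6+9+2=22, value 41+49+35+27=152
- C+E+G+H: weight 5+6+2+7=20, value 41+49+27+30=147
- B+E+G: weight 12+6+2=20, value 69+49+27=145
- E+F+G+H: weight 6+9+2+7=24, value 49+35+27+30=141
Best: 159 pts.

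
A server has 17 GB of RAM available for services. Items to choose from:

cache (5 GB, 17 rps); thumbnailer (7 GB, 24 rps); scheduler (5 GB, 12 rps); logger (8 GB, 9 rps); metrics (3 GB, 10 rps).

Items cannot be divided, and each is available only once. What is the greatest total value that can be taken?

53 rps

Check high-value combinations within 17 GB:
- cache+thumbnailer+scheduler: memory 5+7+5=17, value 17+24+12=53
- cache+thumbnailer+metrics: memory 5+7+3=15, value 17+24+10=51
- thumbnailer+scheduler+metrics: memory 7+5+3=15, value 24+12+10=46
- cache+thumbnailer: memory 5+7=12, value 17+24=41
Best: 53 rps.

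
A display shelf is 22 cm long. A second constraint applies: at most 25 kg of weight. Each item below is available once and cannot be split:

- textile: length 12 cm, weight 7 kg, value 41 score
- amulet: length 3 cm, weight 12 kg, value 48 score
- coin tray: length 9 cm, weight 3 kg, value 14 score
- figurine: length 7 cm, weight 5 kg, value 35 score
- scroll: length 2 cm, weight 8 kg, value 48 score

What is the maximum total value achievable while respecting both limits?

131 score

Feasible sets respecting both limits:
- amulet+figurine+scroll: length 12, weight 25, value 131
- textile+amulet+figurine: length 22, weight 24, value 124
- textile+figurine+scroll: length 21, weight 20, value 124
Best: 131 score.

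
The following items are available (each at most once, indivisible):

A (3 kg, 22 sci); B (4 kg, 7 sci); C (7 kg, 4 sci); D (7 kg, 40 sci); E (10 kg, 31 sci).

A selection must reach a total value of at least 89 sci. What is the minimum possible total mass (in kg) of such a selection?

Subsets with value ≥ 89, sorted by total mass:
- A+D+E: mass 20, value 93
- A+B+D+E: mass 24, value 100
- A+C+D+E: mass 27, value 97
- A+B+C+D+E: mass 31, value 104
Minimum mass: 20 kg.

20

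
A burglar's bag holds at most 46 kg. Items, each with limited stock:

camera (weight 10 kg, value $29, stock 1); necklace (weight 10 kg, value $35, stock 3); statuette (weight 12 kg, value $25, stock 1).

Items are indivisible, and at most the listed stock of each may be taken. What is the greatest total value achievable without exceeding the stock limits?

Best selections within weight 46 and stock limits:
- 1×camera + 3×necklace: weight 40, value 134
- 3×necklace + 1×statuette: weight 42, value 130
- 1×camera + 2×necklace + 1×statuette: weight 42, value 124
- 3×necklace: weight 30, value 105
Best: $134.

$134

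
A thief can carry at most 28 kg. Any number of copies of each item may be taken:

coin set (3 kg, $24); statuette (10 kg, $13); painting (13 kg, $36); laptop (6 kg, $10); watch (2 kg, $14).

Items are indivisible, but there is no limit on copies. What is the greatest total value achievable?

Best value-per-unit is coin set at 24/3; filling with it alone gives 9×24 = 216.
Optimal mix: 8×coin set + 2×watch → weight 28, value 220.

$220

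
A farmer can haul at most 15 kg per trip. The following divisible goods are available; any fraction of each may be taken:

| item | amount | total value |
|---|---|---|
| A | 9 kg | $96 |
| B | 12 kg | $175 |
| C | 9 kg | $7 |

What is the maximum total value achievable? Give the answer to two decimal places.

Take in order of value per unit:
- B (175/12 per unit): all 12 → value 175, running total 175.00
- A (96/9 per unit): 3 of 9 → value 3×96/9 = 32.0000, running total 207.00
Total 207.00.

207.00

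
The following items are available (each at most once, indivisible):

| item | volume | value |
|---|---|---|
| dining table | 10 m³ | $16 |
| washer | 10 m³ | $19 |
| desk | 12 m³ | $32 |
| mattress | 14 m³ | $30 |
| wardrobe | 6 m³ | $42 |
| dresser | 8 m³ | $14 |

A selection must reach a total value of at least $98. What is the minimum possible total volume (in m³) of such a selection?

Subsets with value ≥ 98, sorted by total volume:
- desk+mattress+wardrobe: volume 32, value 104
- washer+desk+wardrobe+dresser: volume 36, value 107
- dining table+desk+wardrobe+dresser: volume 36, value 104
Minimum volume: 32 m³.

32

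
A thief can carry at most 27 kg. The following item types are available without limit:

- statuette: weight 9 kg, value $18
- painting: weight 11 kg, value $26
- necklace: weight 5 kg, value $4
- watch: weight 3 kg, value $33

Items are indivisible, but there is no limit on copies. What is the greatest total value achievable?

$297

Best value-per-unit is watch at 33/3, and filling with it alone uses weight 9×3=27. No mix of the others beats 9×33 = 297.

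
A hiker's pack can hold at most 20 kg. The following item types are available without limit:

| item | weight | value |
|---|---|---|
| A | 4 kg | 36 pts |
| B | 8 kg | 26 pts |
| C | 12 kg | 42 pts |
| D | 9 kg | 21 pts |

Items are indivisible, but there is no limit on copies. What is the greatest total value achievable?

180 pts

Best value-per-unit is A at 36/4, and filling with it alone uses weight 5×4=20. No mix of the others beats 5×36 = 180.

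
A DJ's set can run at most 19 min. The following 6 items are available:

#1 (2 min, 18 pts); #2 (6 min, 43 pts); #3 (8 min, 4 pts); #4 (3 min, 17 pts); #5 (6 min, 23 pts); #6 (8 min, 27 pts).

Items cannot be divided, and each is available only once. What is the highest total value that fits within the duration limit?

105 pts

Check high-value combinations within 19 min:
- #1+#2+#4+#6: duration 2+6+3+8=19, value 18+43+17+27=105
- #1+#2+#4+#5: duration 2+6+3+6=17, value 18+43+17+23=101
- #1+#2+#6: duration 2+6+8=16, value 18+43+27=88
Best: 105 pts.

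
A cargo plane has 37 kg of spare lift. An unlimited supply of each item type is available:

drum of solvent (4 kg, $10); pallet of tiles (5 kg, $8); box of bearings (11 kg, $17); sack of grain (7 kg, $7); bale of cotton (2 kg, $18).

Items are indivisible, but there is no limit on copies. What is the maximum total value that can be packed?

$324

Best value-per-unit is bale of cotton at 18/2, and filling with it alone uses weight 18×2=36. No mix of the others beats 18×18 = 324.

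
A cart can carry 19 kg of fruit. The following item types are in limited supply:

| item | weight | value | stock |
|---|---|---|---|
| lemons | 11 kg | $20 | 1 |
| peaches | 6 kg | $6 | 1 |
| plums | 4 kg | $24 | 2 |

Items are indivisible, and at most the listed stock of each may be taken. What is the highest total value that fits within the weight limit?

$68

Best selections within weight 19 and stock limits:
- 1×lemons + 2×plums: weight 19, value 68
- 1×peaches + 2×plums: weight 14, value 54
Best: $68.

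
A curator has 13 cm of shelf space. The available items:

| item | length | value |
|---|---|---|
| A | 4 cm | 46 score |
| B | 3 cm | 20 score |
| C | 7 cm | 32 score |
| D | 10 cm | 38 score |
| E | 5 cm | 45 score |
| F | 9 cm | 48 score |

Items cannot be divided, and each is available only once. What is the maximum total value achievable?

111 score

Check high-value combinations within 13 cm:
- A+B+E: length 4+3+5=12, value 46+20+45=111
- A+F: length 4+9=13, value 46+48=94
- A+E: length 4+5=9, value 46+45=91
- A+C: length 4+7=11, value 46+32=78
- C+E: length 7+5=12, value 32+45=77
Best: 111 score.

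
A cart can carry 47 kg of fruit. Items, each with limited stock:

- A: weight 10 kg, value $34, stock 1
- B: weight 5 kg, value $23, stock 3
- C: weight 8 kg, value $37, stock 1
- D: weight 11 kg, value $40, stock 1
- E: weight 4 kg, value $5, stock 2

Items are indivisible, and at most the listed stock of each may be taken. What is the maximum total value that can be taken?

Best selections within weight 47 and stock limits:
- 1×A + 3×B + 1×C + 1×D: weight 44, value 180
- 1×A + 2×B + 1×C + 1×D + 2×E: weight 47, value 167
Best: $180.

$180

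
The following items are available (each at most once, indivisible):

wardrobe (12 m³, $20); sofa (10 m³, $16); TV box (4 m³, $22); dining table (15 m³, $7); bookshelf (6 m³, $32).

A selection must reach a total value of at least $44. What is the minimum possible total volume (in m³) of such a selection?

10

Subsets with value ≥ 44, sorted by total volume:
- TV box+bookshelf: volume 10, value 54
- sofa+bookshelf: volume 16, value 48
- wardrobe+bookshelf: volume 18, value 52
Minimum volume: 10 m³.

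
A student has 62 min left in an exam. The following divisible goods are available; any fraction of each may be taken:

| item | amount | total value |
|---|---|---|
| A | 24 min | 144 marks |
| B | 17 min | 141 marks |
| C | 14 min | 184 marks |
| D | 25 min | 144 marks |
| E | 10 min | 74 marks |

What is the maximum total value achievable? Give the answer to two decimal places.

Take in order of value per unit:
- C (184/14 per unit): all 14 → value 184, running total 184.00
- B (141/17 per unit): all 17 → value 141, running total 325.00
- E (74/10 per unit): all 10 → value 74, running total 399.00
- A (144/24 per unit): 21 of 24 → value 21×144/24 = 126.0000, running total 525.00
Total 525.00.

525.00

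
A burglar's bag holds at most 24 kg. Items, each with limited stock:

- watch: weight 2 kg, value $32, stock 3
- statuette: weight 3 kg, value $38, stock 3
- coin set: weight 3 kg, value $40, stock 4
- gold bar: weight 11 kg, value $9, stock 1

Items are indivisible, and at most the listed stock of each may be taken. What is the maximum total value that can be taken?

$332

Best selections within weight 24 and stock limits:
- 3×watch + 2×statuette + 4×coin set: weight 24, value 332
- 3×watch + 3×statuette + 3×coin set: weight 24, value 330
- 1×watch + 3×statuette + 4×coin set: weight 23, value 306
Best: $332.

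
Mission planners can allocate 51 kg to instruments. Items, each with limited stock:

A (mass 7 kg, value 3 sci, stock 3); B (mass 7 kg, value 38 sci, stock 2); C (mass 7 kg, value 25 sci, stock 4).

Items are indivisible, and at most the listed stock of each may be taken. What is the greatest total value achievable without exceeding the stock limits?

179 sci

Best selections within mass 51 and stock limits:
- 1×A + 2×B + 4×C: mass 49, value 179
- 2×B + 4×C: mass 42, value 176
Best: 179 sci.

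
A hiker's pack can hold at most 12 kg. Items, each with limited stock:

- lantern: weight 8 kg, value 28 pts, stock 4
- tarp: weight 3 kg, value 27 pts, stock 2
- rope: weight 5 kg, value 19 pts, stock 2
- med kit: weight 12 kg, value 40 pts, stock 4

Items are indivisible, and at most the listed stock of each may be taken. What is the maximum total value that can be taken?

Top feasible selections:
- 2×tarp + 1×rope: weight 11, value 73
- 1×lantern + 1×tarp: weight 11, value 55
- 2×tarp: weight 6, value 54
- 1×tarp + 1×rope: weight 8, value 46
Best: 73 pts.

73 pts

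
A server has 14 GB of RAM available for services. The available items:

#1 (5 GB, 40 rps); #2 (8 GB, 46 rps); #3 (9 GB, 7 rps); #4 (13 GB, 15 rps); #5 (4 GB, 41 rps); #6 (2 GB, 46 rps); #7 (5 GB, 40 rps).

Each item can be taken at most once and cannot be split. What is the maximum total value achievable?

133 rps

Check high-value combinations within 14 GB:
- #2+#5+#6: memory 8+4+2=14, value 46+41+46=133
- #1+#5+#6: memory 5+4+2=11, value 40+41+46=127
- #5+#6+#7: memory 4+2+5=11, value 41+46+40=127
- #1+#6+#7: memory 5+2+5=12, value 40+46+40=126
- #1+#5+#7: memory 5+4+5=14, value 40+41+40=121
Best: 133 rps.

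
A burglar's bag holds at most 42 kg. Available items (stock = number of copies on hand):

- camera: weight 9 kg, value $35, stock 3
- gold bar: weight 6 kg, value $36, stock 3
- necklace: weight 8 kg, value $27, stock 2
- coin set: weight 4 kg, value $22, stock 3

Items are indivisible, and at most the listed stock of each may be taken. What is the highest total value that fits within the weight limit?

Top feasible selections:
- 1×camera + 3×gold bar + 3×coin set: weight 39, value 209
- 2×camera + 2×gold bar + 3×coin set: weight 42, value 208
Best: $209.

$209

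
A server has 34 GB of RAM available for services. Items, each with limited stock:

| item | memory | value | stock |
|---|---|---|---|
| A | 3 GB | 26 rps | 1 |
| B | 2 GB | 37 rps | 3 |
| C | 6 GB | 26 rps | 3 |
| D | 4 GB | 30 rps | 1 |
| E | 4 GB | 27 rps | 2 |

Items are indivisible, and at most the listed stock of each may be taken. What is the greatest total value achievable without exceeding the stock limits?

273 rps

Best selections within memory 34 and stock limits:
- 1×A + 3×B + 2×C + 1×D + 2×E: memory 33, value 273
- 1×A + 3×B + 1×C + 1×D + 2×E: memory 27, value 247
- 3×B + 2×C + 1×D + 2×E: memory 30, value 247
- 1×A + 3×B + 2×C + 1×D + 1×E: memory 29, value 246
Best: 273 rps.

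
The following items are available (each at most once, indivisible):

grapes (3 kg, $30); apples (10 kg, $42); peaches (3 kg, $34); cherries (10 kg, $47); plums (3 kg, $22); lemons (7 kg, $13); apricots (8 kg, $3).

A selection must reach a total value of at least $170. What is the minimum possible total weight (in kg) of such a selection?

29

Subsets with value ≥ 170, sorted by total weight:
- grapes+apples+peaches+cherries+plums: weight 29, value 175
- grapes+apples+peaches+cherries+plums+lemons: weight 36, value 188
- grapes+apples+peaches+cherries+plums+apricots: weight 37, value 178
- grapes+apples+peaches+cherries+plums+lemons+apricots: weight 44, value 191
Minimum weight: 29 kg.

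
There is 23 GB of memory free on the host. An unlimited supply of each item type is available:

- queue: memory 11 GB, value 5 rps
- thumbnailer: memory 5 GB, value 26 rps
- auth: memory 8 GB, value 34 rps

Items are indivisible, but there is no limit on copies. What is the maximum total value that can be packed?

112 rps

Best value-per-unit is thumbnailer at 26/5; filling with it alone gives 4×26 = 104.
Optimal mix: 3×thumbnailer + 1×auth → memory 23, value 112.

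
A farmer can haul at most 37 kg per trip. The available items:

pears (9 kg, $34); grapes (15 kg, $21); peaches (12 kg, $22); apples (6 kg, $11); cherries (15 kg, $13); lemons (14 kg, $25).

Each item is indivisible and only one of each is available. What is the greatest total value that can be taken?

$81

This is a 0/1 knapsack; check combinations near the capacity.
- pears+peaches+lemons: weight 9+12+14=35, value 34+22+25=81
- pears+grapes+peaches: weight 9+15+12=36, value 34+21+22=77
- pears+apples+lemons: weight 9+6+14=29, value 34+11+25=70
- pears+peaches+cherries: weight 9+12+15=36, value 34+22+13=69
Best: $81.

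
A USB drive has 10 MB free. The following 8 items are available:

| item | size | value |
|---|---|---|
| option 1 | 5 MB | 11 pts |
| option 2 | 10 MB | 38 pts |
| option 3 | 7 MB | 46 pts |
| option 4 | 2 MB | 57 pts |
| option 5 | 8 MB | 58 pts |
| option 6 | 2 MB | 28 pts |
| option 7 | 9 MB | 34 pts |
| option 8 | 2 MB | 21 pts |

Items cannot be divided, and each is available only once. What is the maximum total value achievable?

115 pts

This is a 0/1 knapsack; check combinations near the capacity.
- option 4+option 5: size 2+8=10, value 57+58=115
- option 4+option 6+option 8: size 2+2+2=6, value 57+28+21=106
- option 3+option 4: size 7+2=9, value 46+57=103
- option 1+option 4+option 6: size 5+2+2=9, value 11+57+28=96
- option 1+option 4+option 8: size 5+2+2=9, value 11+57+21=89
Best: 115 pts.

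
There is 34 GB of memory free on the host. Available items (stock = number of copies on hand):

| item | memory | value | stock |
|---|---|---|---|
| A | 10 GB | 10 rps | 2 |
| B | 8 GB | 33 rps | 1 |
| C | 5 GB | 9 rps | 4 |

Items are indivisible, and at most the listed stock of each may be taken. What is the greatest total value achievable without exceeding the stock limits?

Top feasible selections:
- 1×A + 1×B + 3×C: memory 33, value 70
- 1×B + 4×C: memory 28, value 69
Best: 70 rps.

70 rps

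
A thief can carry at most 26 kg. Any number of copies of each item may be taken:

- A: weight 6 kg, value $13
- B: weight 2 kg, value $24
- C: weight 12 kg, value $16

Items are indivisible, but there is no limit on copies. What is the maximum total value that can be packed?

$312

Best value-per-unit is B at 24/2, and filling with it alone uses weight 13×2=26. No mix of the others beats 13×24 = 312.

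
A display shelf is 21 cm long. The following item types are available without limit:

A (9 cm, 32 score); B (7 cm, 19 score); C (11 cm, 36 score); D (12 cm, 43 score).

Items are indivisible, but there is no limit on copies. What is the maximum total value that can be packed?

75 score

Best value-per-unit is D at 43/12; filling with it alone gives 1×43 = 43.
Optimal mix: 1×A + 1×D → length 21, value 75.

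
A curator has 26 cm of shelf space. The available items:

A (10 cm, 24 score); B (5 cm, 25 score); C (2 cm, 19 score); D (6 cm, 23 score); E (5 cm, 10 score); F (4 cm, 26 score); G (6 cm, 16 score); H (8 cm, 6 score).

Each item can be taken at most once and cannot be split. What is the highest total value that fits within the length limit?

This is a 0/1 knapsack; check combinations near the capacity.
- B+C+D+F+G: length 5+2+6+4+6=23, value 25+19+23+26+16=109
- A+B+C+E+F: length 10+5+2+5+4=26, value 24+25+19+10+26=104
- B+C+D+E+F: length 5+2+6+5+4=22, value 25+19+23+10+26=103
- B+D+E+F+G: length 5+6+5+4+6=26, value 25+23+10+26+16=100
- B+C+D+F+H: length 5+2+6+4+8=25, value 25+19+23+26+6=99
Best: 109 score.

109 score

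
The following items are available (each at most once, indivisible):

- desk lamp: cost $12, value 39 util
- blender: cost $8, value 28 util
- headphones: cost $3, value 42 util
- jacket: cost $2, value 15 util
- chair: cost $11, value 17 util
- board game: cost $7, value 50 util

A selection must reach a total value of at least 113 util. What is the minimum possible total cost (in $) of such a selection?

Subsets with value ≥ 113, sorted by total cost:
- blender+headphones+board game: cost 18, value 120
- blender+headphones+jacket+board game: cost 20, value 135
Minimum cost: 18 $.

18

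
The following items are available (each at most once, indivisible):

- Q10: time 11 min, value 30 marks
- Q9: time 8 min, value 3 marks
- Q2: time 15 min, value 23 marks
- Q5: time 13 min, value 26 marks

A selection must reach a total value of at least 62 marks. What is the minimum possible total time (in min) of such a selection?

Subsets with value ≥ 62, sorted by total time:
- Q10+Q2+Q5: time 39, value 79
- Q10+Q9+Q2+Q5: time 47, value 82
Minimum time: 39 min.

39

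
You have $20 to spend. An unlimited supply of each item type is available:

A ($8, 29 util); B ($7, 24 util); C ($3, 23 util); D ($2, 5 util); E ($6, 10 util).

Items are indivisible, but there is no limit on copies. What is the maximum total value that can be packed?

Best value-per-unit is C at 23/3; filling with it alone gives 6×23 = 138.
Optimal mix: 6×C + 1×D → cost 20, value 143.

143 util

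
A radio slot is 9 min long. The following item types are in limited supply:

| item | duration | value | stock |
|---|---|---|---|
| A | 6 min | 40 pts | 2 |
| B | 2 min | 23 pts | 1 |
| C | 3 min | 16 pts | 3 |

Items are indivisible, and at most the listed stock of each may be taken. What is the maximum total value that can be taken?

63 pts

Best selections within duration 9 and stock limits:
- 1×A + 1×B: duration 8, value 63
- 1×A + 1×C: duration 9, value 56
- 1×B + 2×C: duration 8, value 55
Best: 63 pts.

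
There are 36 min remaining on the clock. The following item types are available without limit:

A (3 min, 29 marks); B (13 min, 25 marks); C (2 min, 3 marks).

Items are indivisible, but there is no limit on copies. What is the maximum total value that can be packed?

348 marks

Best value-per-unit is A at 29/3, and filling with it alone uses time 12×3=36. No mix of the others beats 12×29 = 348.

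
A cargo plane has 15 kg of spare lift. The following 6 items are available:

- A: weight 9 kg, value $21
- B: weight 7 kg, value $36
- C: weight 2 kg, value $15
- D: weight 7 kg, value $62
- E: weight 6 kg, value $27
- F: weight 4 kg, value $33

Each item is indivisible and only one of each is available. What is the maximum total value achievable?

Check high-value combinations within 15 kg:
- C+D+F: weight 2+7+4=13, value 15+62+33=110
- C+D+E: weight 2+7+6=15, value 15+62+27=104
- B+D: weight 7+7=14, value 36+62=98
- D+F: weight 7+4=11, value 62+33=95
- D+E: weight 7+6=13, value 62+27=89
Best: $110.

$110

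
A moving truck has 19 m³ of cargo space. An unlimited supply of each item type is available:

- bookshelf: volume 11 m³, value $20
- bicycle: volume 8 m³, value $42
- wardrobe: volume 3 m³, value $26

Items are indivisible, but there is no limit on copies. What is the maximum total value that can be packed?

Best value-per-unit is wardrobe at 26/3, and filling with it alone uses volume 6×3=18. No mix of the others beats 6×26 = 156.

$156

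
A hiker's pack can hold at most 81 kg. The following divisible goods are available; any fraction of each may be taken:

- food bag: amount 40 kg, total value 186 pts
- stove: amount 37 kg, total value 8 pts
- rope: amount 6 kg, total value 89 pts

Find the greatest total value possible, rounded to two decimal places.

Take in order of value per unit:
- rope (89/6 per unit): all 6 → value 89, running total 89.00
- food bag (186/40 per unit): all 40 → value 186, running total 275.00
- stove (8/37 per unit): 35 of 37 → value 35×8/37 = 7.5676, running total 282.57
Total 282.57.

282.57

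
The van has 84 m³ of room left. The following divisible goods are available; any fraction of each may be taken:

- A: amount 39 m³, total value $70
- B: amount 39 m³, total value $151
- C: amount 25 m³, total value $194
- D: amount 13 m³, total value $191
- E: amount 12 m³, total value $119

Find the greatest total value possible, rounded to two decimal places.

Take in order of value per unit:
- D (191/13 per unit): all 13 → value 191, running total 191.00
- E (119/12 per unit): all 12 → value 119, running total 310.00
- C (194/25 per unit): all 25 → value 194, running total 504.00
- B (151/39 per unit): 34 of 39 → value 34×151/39 = 131.6410, running total 635.64
Total 635.64.

635.64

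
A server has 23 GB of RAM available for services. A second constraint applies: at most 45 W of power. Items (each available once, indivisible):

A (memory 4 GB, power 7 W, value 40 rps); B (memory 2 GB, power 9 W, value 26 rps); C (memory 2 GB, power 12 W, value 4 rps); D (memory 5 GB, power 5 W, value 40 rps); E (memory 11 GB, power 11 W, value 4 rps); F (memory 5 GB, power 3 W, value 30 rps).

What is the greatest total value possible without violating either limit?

140 rps

Feasible sets respecting both limits:
- A+B+C+D+F: memory 18, power 36, value 140
- A+B+D+F: memory 16, power 24, value 136
- A+C+D+F: memory 16, power 27, value 114
Best: 140 rps.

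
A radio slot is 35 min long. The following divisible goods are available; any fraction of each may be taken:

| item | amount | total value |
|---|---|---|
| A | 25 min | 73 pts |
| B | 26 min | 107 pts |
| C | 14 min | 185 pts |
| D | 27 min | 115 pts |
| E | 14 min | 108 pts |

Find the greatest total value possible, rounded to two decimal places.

322.81

Take in order of value per unit:
- C (185/14 per unit): all 14 → value 185, running total 185.00
- E (108/14 per unit): all 14 → value 108, running total 293.00
- D (115/27 per unit): 7 of 27 → value 7×115/27 = 29.8148, running total 322.81
Total 322.81.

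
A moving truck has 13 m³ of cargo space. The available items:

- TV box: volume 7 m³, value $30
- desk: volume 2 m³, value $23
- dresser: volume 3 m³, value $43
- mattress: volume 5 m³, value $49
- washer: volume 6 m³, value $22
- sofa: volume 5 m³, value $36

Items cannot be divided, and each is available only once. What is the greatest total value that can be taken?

Check high-value combinations within 13 m³:
- dresser+mattress+sofa: volume 3+5+5=13, value 43+49+36=128
- desk+dresser+mattress: volume 2+3+5=10, value 23+43+49=115
- desk+mattress+sofa: volume 2+5+5=12, value 23+49+36=108
- desk+dresser+sofa: volume 2+3+5=10, value 23+43+36=102
- TV box+desk+dresser: volume 7+2+3=12, value 30+23+43=96
Best: $128.

$128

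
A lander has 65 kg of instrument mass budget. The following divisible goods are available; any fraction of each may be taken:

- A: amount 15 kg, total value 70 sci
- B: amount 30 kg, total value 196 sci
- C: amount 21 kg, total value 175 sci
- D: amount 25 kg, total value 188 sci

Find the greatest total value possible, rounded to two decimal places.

Take in order of value per unit:
- C (175/21 per unit): all 21 → value 175, running total 175.00
- D (188/25 per unit): all 25 → value 188, running total 363.00
- B (196/30 per unit): 19 of 30 → value 19×196/30 = 124.1333, running total 487.13
Total 487.13.

487.13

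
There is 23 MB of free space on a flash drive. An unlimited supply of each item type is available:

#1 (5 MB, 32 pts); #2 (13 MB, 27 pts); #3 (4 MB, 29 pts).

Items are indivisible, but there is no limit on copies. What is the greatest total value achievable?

Best value-per-unit is #3 at 29/4; filling with it alone gives 5×29 = 145.
Optimal mix: 3×#1 + 2×#3 → size 23, value 154.

154 pts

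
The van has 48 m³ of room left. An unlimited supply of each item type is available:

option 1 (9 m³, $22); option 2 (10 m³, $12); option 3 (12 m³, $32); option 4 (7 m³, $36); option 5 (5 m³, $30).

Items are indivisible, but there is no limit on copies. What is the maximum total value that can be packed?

$276

Best value-per-unit is option 5 at 30/5; filling with it alone gives 9×30 = 270.
Optimal mix: 1×option 4 + 8×option 5 → volume 47, value 276.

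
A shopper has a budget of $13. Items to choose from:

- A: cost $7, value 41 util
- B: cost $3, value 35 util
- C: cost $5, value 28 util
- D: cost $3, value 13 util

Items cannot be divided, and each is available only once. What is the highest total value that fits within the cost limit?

Check high-value combinations within $13:
- A+B+D: cost 7+3+3=13, value 41+35+13=89
- A+B: cost 7+3=10, value 41+35=76
- B+C+D: cost 3+5+3=11, value 35+28+13=76
- A+C: cost 7+5=12, value 41+28=69
Best: 89 util.

89 util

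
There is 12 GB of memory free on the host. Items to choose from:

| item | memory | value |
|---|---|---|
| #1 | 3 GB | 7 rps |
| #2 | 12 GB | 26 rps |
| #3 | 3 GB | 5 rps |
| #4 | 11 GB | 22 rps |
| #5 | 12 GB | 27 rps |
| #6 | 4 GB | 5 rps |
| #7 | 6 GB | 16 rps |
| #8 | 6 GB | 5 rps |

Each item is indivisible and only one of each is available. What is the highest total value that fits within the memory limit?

28 rps

This is a 0/1 knapsack; check combinations near the capacity.
- #1+#3+#7: memory 3+3+6=12, value 7+5+16=28
- #5: memory 12, value 27
- #2: memory 12, value 26
- #1+#7: memory 3+6=9, value 7+16=23
- #4: memory 11, value 22
Best: 28 rps.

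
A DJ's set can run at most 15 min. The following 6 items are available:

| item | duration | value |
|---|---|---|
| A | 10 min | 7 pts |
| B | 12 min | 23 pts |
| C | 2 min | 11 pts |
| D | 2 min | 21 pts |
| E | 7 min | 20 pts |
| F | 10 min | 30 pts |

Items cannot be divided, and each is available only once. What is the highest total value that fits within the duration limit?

Check high-value combinations within 15 min:
- C+D+F: duration 2+2+10=14, value 11+21+30=62
- C+D+E: duration 2+2+7=11, value 11+21+20=52
- D+F: duration 2+10=12, value 21+30=51
Best: 62 pts.

62 pts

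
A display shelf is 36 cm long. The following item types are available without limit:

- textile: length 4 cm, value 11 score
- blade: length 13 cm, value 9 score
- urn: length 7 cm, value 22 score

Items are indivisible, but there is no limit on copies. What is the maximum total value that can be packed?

110 score

Best value-per-unit is urn at 22/7; filling with it alone gives 5×22 = 110.
Optimal mix: 2×textile + 4×urn → length 36, value 110.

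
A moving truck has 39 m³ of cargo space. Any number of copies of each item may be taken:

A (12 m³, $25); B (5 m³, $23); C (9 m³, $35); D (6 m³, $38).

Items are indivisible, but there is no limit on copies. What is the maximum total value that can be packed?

Best value-per-unit is D at 38/6, and filling with it alone uses volume 6×6=36. No mix of the others beats 6×38 = 228.

$228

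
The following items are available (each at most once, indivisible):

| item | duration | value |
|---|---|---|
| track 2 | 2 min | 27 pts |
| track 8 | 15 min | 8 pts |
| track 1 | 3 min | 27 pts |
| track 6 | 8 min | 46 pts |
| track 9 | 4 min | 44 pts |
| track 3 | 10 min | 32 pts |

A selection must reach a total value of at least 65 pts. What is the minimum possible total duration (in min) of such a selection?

Subsets with value ≥ 65, sorted by total duration:
- track 2+track 9: duration 6, value 71
- track 1+track 9: duration 7, value 71
Minimum duration: 6 min.

6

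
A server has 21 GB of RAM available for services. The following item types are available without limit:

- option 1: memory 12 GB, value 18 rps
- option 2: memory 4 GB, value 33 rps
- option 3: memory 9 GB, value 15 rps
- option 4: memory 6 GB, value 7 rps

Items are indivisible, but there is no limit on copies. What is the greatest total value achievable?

Best value-per-unit is option 2 at 33/4, and filling with it alone uses memory 5×4=20. No mix of the others beats 5×33 = 165.

165 rps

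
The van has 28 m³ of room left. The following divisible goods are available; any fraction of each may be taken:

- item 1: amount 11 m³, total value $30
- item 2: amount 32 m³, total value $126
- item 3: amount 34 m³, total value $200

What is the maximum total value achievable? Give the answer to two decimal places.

Take in order of value per unit:
- item 3 (200/34 per unit): 28 of 34 → value 28×200/34 = 164.7059, running total 164.71
Total 164.71.

164.71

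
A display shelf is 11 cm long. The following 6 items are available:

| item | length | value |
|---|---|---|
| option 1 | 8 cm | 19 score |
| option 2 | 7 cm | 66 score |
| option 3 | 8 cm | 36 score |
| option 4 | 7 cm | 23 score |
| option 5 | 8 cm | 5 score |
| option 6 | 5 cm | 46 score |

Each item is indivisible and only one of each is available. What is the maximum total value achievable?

Check high-value combinations within 11 cm:
- option 2: length 7, value 66
- option 6: length 5, value 46
- option 3: length 8, value 36
- option 4: length 7, value 23
- option 1: length 8, value 19
Best: 66 score.

66 score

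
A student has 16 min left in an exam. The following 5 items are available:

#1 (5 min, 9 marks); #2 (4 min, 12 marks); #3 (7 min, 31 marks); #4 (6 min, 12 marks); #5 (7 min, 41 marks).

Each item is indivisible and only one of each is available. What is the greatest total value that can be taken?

Check high-value combinations within 16 min:
- #3+#5: time 7+7=14, value 31+41=72
- #1+#2+#5: time 5+4+7=16, value 9+12+41=62
- #2+#5: time 4+7=11, value 12+41=53
Best: 72 marks.

72 marks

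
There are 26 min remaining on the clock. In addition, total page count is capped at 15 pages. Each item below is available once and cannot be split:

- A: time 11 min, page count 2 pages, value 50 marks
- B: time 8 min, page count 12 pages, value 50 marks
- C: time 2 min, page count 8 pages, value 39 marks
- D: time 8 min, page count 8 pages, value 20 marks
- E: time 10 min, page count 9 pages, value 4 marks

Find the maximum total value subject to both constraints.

100 marks

Feasible sets respecting both limits:
- A+B: time 19, page count 14, value 100
- A+C: time 13, page count 10, value 89
- A+D: time 19, page count 10, value 70
- A+E: time 21, page count 11, value 54
Best: 100 marks.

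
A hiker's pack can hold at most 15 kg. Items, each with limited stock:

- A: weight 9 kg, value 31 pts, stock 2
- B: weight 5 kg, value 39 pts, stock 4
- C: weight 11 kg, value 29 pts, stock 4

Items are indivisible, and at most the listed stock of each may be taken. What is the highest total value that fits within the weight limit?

117 pts

Top feasible selections:
- 3×B: weight 15, value 117
- 2×B: weight 10, value 78
- 1×A + 1×B: weight 14, value 70
Best: 117 pts.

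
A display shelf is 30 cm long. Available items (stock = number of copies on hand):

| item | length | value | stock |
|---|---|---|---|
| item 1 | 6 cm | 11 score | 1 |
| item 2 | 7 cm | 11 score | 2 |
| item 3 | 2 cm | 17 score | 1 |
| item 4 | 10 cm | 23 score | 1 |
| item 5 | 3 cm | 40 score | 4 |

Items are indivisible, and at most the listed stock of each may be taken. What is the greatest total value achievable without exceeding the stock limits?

211 score

Top feasible selections:
- 1×item 1 + 1×item 3 + 1×item 4 + 4×item 5: length 30, value 211
- 1×item 3 + 1×item 4 + 4×item 5: length 24, value 200
- 1×item 1 + 1×item 2 + 1×item 3 + 4×item 5: length 27, value 199
Best: 211 score.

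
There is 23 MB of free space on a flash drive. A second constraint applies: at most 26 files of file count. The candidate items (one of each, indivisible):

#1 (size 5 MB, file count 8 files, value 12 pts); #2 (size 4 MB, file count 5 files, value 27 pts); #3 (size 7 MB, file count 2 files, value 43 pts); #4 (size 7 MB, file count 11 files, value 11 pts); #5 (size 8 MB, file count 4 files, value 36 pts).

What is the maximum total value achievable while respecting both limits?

106 pts

Feasible sets respecting both limits:
- #2+#3+#5: size 19, file count 11, value 106
- #1+#2+#3+#4: size 23, file count 26, value 93
- #1+#3+#5: size 20, file count 14, value 91
- #3+#4+#5: size 22, file count 17, value 90
Best: 106 pts.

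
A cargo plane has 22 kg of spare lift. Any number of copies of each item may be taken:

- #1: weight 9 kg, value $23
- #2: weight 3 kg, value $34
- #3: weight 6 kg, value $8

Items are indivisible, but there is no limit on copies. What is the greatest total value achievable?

Best value-per-unit is #2 at 34/3, and filling with it alone uses weight 7×3=21. No mix of the others beats 7×34 = 238.

$238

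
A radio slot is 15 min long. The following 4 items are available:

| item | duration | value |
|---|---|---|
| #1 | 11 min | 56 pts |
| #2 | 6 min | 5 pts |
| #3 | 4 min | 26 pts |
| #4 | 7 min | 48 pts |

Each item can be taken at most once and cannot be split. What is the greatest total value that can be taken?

Check high-value combinations within 15 min:
- #1+#3: duration 11+4=15, value 56+26=82
- #3+#4: duration 4+7=11, value 26+48=74
- #1: duration 11, value 56
- #2+#4: duration 6+7=13, value 5+48=53
Best: 82 pts.

82 pts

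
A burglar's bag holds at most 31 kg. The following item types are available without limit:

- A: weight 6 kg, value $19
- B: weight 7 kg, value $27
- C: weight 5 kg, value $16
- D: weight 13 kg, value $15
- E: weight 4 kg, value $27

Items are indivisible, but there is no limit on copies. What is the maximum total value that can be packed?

Best value-per-unit is E at 27/4; filling with it alone gives 7×27 = 189.
Optimal mix: 1×B + 6×E → weight 31, value 189.

$189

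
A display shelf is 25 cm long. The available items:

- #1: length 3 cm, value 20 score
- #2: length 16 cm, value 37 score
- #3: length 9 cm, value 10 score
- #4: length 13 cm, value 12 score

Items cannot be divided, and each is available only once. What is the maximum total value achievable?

Check high-value combinations within 25 cm:
- #1+#2: length 3+16=19, value 20+37=57
- #2+#3: length 16+9=25, value 37+10=47
- #1+#3+#4: length 3+9+13=25, value 20+10+12=42
- #2: length 16, value 37
- #1+#4: length 3+13=16, value 20+12=32
Best: 57 score.

57 score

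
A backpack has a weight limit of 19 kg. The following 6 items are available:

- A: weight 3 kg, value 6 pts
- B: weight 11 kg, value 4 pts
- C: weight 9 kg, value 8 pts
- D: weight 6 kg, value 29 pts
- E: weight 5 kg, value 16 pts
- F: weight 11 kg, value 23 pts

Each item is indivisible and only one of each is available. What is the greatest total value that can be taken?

52 pts

Check high-value combinations within 19 kg:
- D+F: weight 6+11=17, value 29+23=52
- A+D+E: weight 3+6+5=14, value 6+29+16=51
- D+E: weight 6+5=11, value 29+16=45
- A+E+F: weight 3+5+11=19, value 6+16+23=45
Best: 52 pts.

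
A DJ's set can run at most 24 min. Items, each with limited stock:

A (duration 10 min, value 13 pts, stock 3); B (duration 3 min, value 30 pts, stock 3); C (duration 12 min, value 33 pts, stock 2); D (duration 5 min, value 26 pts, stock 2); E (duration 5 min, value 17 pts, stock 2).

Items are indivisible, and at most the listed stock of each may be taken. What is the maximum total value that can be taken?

159 pts

Top feasible selections:
- 3×B + 2×D + 1×E: duration 24, value 159
- 3×B + 1×D + 2×E: duration 24, value 150
Best: 159 pts.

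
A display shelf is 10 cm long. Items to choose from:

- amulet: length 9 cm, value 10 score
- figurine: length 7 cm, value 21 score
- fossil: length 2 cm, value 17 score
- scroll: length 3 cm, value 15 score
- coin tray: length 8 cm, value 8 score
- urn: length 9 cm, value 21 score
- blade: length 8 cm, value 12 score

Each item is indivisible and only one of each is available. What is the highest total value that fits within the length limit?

38 score

Check high-value combinations within 10 cm:
- figurine+fossil: length 7+2=9, value 21+17=38
- figurine+scroll: length 7+3=10, value 21+15=36
- fossil+scroll: length 2+3=5, value 17+15=32
Best: 38 score.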